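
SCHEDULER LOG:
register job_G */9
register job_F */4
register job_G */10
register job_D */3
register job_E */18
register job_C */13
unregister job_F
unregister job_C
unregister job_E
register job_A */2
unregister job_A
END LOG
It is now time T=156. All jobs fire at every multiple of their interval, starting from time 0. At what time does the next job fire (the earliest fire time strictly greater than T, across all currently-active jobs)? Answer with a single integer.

Answer: 159

Derivation:
Op 1: register job_G */9 -> active={job_G:*/9}
Op 2: register job_F */4 -> active={job_F:*/4, job_G:*/9}
Op 3: register job_G */10 -> active={job_F:*/4, job_G:*/10}
Op 4: register job_D */3 -> active={job_D:*/3, job_F:*/4, job_G:*/10}
Op 5: register job_E */18 -> active={job_D:*/3, job_E:*/18, job_F:*/4, job_G:*/10}
Op 6: register job_C */13 -> active={job_C:*/13, job_D:*/3, job_E:*/18, job_F:*/4, job_G:*/10}
Op 7: unregister job_F -> active={job_C:*/13, job_D:*/3, job_E:*/18, job_G:*/10}
Op 8: unregister job_C -> active={job_D:*/3, job_E:*/18, job_G:*/10}
Op 9: unregister job_E -> active={job_D:*/3, job_G:*/10}
Op 10: register job_A */2 -> active={job_A:*/2, job_D:*/3, job_G:*/10}
Op 11: unregister job_A -> active={job_D:*/3, job_G:*/10}
  job_D: interval 3, next fire after T=156 is 159
  job_G: interval 10, next fire after T=156 is 160
Earliest fire time = 159 (job job_D)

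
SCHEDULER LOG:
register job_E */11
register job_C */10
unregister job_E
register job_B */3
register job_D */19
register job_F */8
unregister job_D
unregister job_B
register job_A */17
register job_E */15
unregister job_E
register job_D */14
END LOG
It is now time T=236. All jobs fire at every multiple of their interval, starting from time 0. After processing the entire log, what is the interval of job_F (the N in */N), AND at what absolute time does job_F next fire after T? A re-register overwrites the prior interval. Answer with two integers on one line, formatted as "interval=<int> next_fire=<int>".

Answer: interval=8 next_fire=240

Derivation:
Op 1: register job_E */11 -> active={job_E:*/11}
Op 2: register job_C */10 -> active={job_C:*/10, job_E:*/11}
Op 3: unregister job_E -> active={job_C:*/10}
Op 4: register job_B */3 -> active={job_B:*/3, job_C:*/10}
Op 5: register job_D */19 -> active={job_B:*/3, job_C:*/10, job_D:*/19}
Op 6: register job_F */8 -> active={job_B:*/3, job_C:*/10, job_D:*/19, job_F:*/8}
Op 7: unregister job_D -> active={job_B:*/3, job_C:*/10, job_F:*/8}
Op 8: unregister job_B -> active={job_C:*/10, job_F:*/8}
Op 9: register job_A */17 -> active={job_A:*/17, job_C:*/10, job_F:*/8}
Op 10: register job_E */15 -> active={job_A:*/17, job_C:*/10, job_E:*/15, job_F:*/8}
Op 11: unregister job_E -> active={job_A:*/17, job_C:*/10, job_F:*/8}
Op 12: register job_D */14 -> active={job_A:*/17, job_C:*/10, job_D:*/14, job_F:*/8}
Final interval of job_F = 8
Next fire of job_F after T=236: (236//8+1)*8 = 240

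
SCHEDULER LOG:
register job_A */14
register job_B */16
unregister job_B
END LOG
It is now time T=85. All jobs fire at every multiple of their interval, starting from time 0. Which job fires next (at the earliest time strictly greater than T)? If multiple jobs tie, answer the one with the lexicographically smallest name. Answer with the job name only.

Answer: job_A

Derivation:
Op 1: register job_A */14 -> active={job_A:*/14}
Op 2: register job_B */16 -> active={job_A:*/14, job_B:*/16}
Op 3: unregister job_B -> active={job_A:*/14}
  job_A: interval 14, next fire after T=85 is 98
Earliest = 98, winner (lex tiebreak) = job_A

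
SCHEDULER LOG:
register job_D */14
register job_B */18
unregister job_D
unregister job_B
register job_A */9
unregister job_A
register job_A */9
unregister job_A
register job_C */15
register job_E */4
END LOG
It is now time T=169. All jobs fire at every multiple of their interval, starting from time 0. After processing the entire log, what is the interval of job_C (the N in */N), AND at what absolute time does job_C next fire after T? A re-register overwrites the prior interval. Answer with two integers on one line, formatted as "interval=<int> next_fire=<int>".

Op 1: register job_D */14 -> active={job_D:*/14}
Op 2: register job_B */18 -> active={job_B:*/18, job_D:*/14}
Op 3: unregister job_D -> active={job_B:*/18}
Op 4: unregister job_B -> active={}
Op 5: register job_A */9 -> active={job_A:*/9}
Op 6: unregister job_A -> active={}
Op 7: register job_A */9 -> active={job_A:*/9}
Op 8: unregister job_A -> active={}
Op 9: register job_C */15 -> active={job_C:*/15}
Op 10: register job_E */4 -> active={job_C:*/15, job_E:*/4}
Final interval of job_C = 15
Next fire of job_C after T=169: (169//15+1)*15 = 180

Answer: interval=15 next_fire=180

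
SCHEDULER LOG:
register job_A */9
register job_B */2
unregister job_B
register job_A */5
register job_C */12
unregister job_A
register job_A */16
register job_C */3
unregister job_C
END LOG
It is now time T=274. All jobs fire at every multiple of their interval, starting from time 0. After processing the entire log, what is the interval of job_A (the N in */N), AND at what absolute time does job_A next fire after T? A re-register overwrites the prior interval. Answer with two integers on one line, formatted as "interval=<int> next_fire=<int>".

Op 1: register job_A */9 -> active={job_A:*/9}
Op 2: register job_B */2 -> active={job_A:*/9, job_B:*/2}
Op 3: unregister job_B -> active={job_A:*/9}
Op 4: register job_A */5 -> active={job_A:*/5}
Op 5: register job_C */12 -> active={job_A:*/5, job_C:*/12}
Op 6: unregister job_A -> active={job_C:*/12}
Op 7: register job_A */16 -> active={job_A:*/16, job_C:*/12}
Op 8: register job_C */3 -> active={job_A:*/16, job_C:*/3}
Op 9: unregister job_C -> active={job_A:*/16}
Final interval of job_A = 16
Next fire of job_A after T=274: (274//16+1)*16 = 288

Answer: interval=16 next_fire=288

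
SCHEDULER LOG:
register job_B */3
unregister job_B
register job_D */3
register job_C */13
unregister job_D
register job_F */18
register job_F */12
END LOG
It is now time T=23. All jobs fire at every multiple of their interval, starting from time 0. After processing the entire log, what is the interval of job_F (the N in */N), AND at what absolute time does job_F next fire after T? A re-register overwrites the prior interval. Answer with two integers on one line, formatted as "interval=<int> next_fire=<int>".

Answer: interval=12 next_fire=24

Derivation:
Op 1: register job_B */3 -> active={job_B:*/3}
Op 2: unregister job_B -> active={}
Op 3: register job_D */3 -> active={job_D:*/3}
Op 4: register job_C */13 -> active={job_C:*/13, job_D:*/3}
Op 5: unregister job_D -> active={job_C:*/13}
Op 6: register job_F */18 -> active={job_C:*/13, job_F:*/18}
Op 7: register job_F */12 -> active={job_C:*/13, job_F:*/12}
Final interval of job_F = 12
Next fire of job_F after T=23: (23//12+1)*12 = 24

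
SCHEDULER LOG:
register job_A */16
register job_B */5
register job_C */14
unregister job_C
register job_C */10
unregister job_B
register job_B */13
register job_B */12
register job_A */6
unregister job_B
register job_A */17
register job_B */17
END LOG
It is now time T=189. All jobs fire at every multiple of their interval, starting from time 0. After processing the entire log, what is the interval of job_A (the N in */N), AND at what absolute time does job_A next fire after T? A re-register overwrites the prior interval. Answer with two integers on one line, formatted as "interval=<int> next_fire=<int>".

Answer: interval=17 next_fire=204

Derivation:
Op 1: register job_A */16 -> active={job_A:*/16}
Op 2: register job_B */5 -> active={job_A:*/16, job_B:*/5}
Op 3: register job_C */14 -> active={job_A:*/16, job_B:*/5, job_C:*/14}
Op 4: unregister job_C -> active={job_A:*/16, job_B:*/5}
Op 5: register job_C */10 -> active={job_A:*/16, job_B:*/5, job_C:*/10}
Op 6: unregister job_B -> active={job_A:*/16, job_C:*/10}
Op 7: register job_B */13 -> active={job_A:*/16, job_B:*/13, job_C:*/10}
Op 8: register job_B */12 -> active={job_A:*/16, job_B:*/12, job_C:*/10}
Op 9: register job_A */6 -> active={job_A:*/6, job_B:*/12, job_C:*/10}
Op 10: unregister job_B -> active={job_A:*/6, job_C:*/10}
Op 11: register job_A */17 -> active={job_A:*/17, job_C:*/10}
Op 12: register job_B */17 -> active={job_A:*/17, job_B:*/17, job_C:*/10}
Final interval of job_A = 17
Next fire of job_A after T=189: (189//17+1)*17 = 204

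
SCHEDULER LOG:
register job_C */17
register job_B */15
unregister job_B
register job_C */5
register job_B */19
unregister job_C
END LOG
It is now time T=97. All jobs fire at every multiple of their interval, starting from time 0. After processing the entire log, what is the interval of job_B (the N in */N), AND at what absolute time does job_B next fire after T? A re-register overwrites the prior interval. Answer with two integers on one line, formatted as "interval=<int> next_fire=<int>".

Answer: interval=19 next_fire=114

Derivation:
Op 1: register job_C */17 -> active={job_C:*/17}
Op 2: register job_B */15 -> active={job_B:*/15, job_C:*/17}
Op 3: unregister job_B -> active={job_C:*/17}
Op 4: register job_C */5 -> active={job_C:*/5}
Op 5: register job_B */19 -> active={job_B:*/19, job_C:*/5}
Op 6: unregister job_C -> active={job_B:*/19}
Final interval of job_B = 19
Next fire of job_B after T=97: (97//19+1)*19 = 114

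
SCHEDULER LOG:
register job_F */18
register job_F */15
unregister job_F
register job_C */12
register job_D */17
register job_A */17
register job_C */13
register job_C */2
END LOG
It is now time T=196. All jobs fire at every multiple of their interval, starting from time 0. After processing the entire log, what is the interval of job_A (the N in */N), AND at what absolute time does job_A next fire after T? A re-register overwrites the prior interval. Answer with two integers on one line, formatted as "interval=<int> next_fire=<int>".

Op 1: register job_F */18 -> active={job_F:*/18}
Op 2: register job_F */15 -> active={job_F:*/15}
Op 3: unregister job_F -> active={}
Op 4: register job_C */12 -> active={job_C:*/12}
Op 5: register job_D */17 -> active={job_C:*/12, job_D:*/17}
Op 6: register job_A */17 -> active={job_A:*/17, job_C:*/12, job_D:*/17}
Op 7: register job_C */13 -> active={job_A:*/17, job_C:*/13, job_D:*/17}
Op 8: register job_C */2 -> active={job_A:*/17, job_C:*/2, job_D:*/17}
Final interval of job_A = 17
Next fire of job_A after T=196: (196//17+1)*17 = 204

Answer: interval=17 next_fire=204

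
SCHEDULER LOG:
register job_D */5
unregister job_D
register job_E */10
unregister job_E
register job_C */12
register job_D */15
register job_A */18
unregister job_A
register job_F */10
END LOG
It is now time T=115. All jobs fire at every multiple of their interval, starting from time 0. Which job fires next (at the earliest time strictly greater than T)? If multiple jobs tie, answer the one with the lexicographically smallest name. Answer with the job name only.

Answer: job_C

Derivation:
Op 1: register job_D */5 -> active={job_D:*/5}
Op 2: unregister job_D -> active={}
Op 3: register job_E */10 -> active={job_E:*/10}
Op 4: unregister job_E -> active={}
Op 5: register job_C */12 -> active={job_C:*/12}
Op 6: register job_D */15 -> active={job_C:*/12, job_D:*/15}
Op 7: register job_A */18 -> active={job_A:*/18, job_C:*/12, job_D:*/15}
Op 8: unregister job_A -> active={job_C:*/12, job_D:*/15}
Op 9: register job_F */10 -> active={job_C:*/12, job_D:*/15, job_F:*/10}
  job_C: interval 12, next fire after T=115 is 120
  job_D: interval 15, next fire after T=115 is 120
  job_F: interval 10, next fire after T=115 is 120
Earliest = 120, winner (lex tiebreak) = job_C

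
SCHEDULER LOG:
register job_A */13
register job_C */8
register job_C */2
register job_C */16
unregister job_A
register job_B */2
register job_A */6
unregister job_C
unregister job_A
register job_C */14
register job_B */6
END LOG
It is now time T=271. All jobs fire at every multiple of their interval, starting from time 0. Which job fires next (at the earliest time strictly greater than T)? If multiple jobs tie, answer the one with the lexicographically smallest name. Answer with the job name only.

Op 1: register job_A */13 -> active={job_A:*/13}
Op 2: register job_C */8 -> active={job_A:*/13, job_C:*/8}
Op 3: register job_C */2 -> active={job_A:*/13, job_C:*/2}
Op 4: register job_C */16 -> active={job_A:*/13, job_C:*/16}
Op 5: unregister job_A -> active={job_C:*/16}
Op 6: register job_B */2 -> active={job_B:*/2, job_C:*/16}
Op 7: register job_A */6 -> active={job_A:*/6, job_B:*/2, job_C:*/16}
Op 8: unregister job_C -> active={job_A:*/6, job_B:*/2}
Op 9: unregister job_A -> active={job_B:*/2}
Op 10: register job_C */14 -> active={job_B:*/2, job_C:*/14}
Op 11: register job_B */6 -> active={job_B:*/6, job_C:*/14}
  job_B: interval 6, next fire after T=271 is 276
  job_C: interval 14, next fire after T=271 is 280
Earliest = 276, winner (lex tiebreak) = job_B

Answer: job_B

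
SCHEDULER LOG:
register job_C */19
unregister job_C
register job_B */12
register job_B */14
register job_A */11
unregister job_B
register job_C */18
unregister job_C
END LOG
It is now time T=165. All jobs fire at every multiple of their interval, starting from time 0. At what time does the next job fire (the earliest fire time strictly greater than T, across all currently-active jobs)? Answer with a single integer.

Op 1: register job_C */19 -> active={job_C:*/19}
Op 2: unregister job_C -> active={}
Op 3: register job_B */12 -> active={job_B:*/12}
Op 4: register job_B */14 -> active={job_B:*/14}
Op 5: register job_A */11 -> active={job_A:*/11, job_B:*/14}
Op 6: unregister job_B -> active={job_A:*/11}
Op 7: register job_C */18 -> active={job_A:*/11, job_C:*/18}
Op 8: unregister job_C -> active={job_A:*/11}
  job_A: interval 11, next fire after T=165 is 176
Earliest fire time = 176 (job job_A)

Answer: 176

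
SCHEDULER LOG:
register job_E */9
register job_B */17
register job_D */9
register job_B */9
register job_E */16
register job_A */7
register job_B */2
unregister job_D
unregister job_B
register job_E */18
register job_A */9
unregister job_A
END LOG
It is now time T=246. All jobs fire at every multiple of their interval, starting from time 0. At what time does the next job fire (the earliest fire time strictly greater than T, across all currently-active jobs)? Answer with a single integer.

Op 1: register job_E */9 -> active={job_E:*/9}
Op 2: register job_B */17 -> active={job_B:*/17, job_E:*/9}
Op 3: register job_D */9 -> active={job_B:*/17, job_D:*/9, job_E:*/9}
Op 4: register job_B */9 -> active={job_B:*/9, job_D:*/9, job_E:*/9}
Op 5: register job_E */16 -> active={job_B:*/9, job_D:*/9, job_E:*/16}
Op 6: register job_A */7 -> active={job_A:*/7, job_B:*/9, job_D:*/9, job_E:*/16}
Op 7: register job_B */2 -> active={job_A:*/7, job_B:*/2, job_D:*/9, job_E:*/16}
Op 8: unregister job_D -> active={job_A:*/7, job_B:*/2, job_E:*/16}
Op 9: unregister job_B -> active={job_A:*/7, job_E:*/16}
Op 10: register job_E */18 -> active={job_A:*/7, job_E:*/18}
Op 11: register job_A */9 -> active={job_A:*/9, job_E:*/18}
Op 12: unregister job_A -> active={job_E:*/18}
  job_E: interval 18, next fire after T=246 is 252
Earliest fire time = 252 (job job_E)

Answer: 252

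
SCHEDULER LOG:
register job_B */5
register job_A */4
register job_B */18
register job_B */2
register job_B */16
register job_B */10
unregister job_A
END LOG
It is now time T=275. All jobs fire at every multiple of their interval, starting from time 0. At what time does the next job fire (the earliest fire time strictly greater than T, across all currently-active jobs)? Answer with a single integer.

Op 1: register job_B */5 -> active={job_B:*/5}
Op 2: register job_A */4 -> active={job_A:*/4, job_B:*/5}
Op 3: register job_B */18 -> active={job_A:*/4, job_B:*/18}
Op 4: register job_B */2 -> active={job_A:*/4, job_B:*/2}
Op 5: register job_B */16 -> active={job_A:*/4, job_B:*/16}
Op 6: register job_B */10 -> active={job_A:*/4, job_B:*/10}
Op 7: unregister job_A -> active={job_B:*/10}
  job_B: interval 10, next fire after T=275 is 280
Earliest fire time = 280 (job job_B)

Answer: 280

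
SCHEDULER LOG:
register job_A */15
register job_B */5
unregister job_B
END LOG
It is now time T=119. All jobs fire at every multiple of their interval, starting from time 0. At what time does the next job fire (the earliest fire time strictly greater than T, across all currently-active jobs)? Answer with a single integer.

Op 1: register job_A */15 -> active={job_A:*/15}
Op 2: register job_B */5 -> active={job_A:*/15, job_B:*/5}
Op 3: unregister job_B -> active={job_A:*/15}
  job_A: interval 15, next fire after T=119 is 120
Earliest fire time = 120 (job job_A)

Answer: 120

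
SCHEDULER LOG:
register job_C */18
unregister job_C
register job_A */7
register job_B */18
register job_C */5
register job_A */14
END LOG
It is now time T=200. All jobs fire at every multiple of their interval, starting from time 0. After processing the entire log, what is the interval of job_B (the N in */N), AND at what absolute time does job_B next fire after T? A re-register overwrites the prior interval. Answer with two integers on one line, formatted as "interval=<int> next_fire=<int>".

Op 1: register job_C */18 -> active={job_C:*/18}
Op 2: unregister job_C -> active={}
Op 3: register job_A */7 -> active={job_A:*/7}
Op 4: register job_B */18 -> active={job_A:*/7, job_B:*/18}
Op 5: register job_C */5 -> active={job_A:*/7, job_B:*/18, job_C:*/5}
Op 6: register job_A */14 -> active={job_A:*/14, job_B:*/18, job_C:*/5}
Final interval of job_B = 18
Next fire of job_B after T=200: (200//18+1)*18 = 216

Answer: interval=18 next_fire=216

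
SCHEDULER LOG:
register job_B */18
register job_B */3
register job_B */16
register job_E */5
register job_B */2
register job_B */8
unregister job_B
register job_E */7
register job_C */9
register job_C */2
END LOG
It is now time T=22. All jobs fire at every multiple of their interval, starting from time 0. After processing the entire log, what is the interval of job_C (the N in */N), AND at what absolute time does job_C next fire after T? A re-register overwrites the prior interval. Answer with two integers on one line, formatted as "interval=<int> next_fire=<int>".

Answer: interval=2 next_fire=24

Derivation:
Op 1: register job_B */18 -> active={job_B:*/18}
Op 2: register job_B */3 -> active={job_B:*/3}
Op 3: register job_B */16 -> active={job_B:*/16}
Op 4: register job_E */5 -> active={job_B:*/16, job_E:*/5}
Op 5: register job_B */2 -> active={job_B:*/2, job_E:*/5}
Op 6: register job_B */8 -> active={job_B:*/8, job_E:*/5}
Op 7: unregister job_B -> active={job_E:*/5}
Op 8: register job_E */7 -> active={job_E:*/7}
Op 9: register job_C */9 -> active={job_C:*/9, job_E:*/7}
Op 10: register job_C */2 -> active={job_C:*/2, job_E:*/7}
Final interval of job_C = 2
Next fire of job_C after T=22: (22//2+1)*2 = 24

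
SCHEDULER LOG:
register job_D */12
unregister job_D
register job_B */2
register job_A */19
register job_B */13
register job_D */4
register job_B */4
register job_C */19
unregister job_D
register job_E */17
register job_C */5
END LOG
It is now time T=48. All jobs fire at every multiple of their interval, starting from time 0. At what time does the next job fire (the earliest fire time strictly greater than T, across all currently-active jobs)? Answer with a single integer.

Answer: 50

Derivation:
Op 1: register job_D */12 -> active={job_D:*/12}
Op 2: unregister job_D -> active={}
Op 3: register job_B */2 -> active={job_B:*/2}
Op 4: register job_A */19 -> active={job_A:*/19, job_B:*/2}
Op 5: register job_B */13 -> active={job_A:*/19, job_B:*/13}
Op 6: register job_D */4 -> active={job_A:*/19, job_B:*/13, job_D:*/4}
Op 7: register job_B */4 -> active={job_A:*/19, job_B:*/4, job_D:*/4}
Op 8: register job_C */19 -> active={job_A:*/19, job_B:*/4, job_C:*/19, job_D:*/4}
Op 9: unregister job_D -> active={job_A:*/19, job_B:*/4, job_C:*/19}
Op 10: register job_E */17 -> active={job_A:*/19, job_B:*/4, job_C:*/19, job_E:*/17}
Op 11: register job_C */5 -> active={job_A:*/19, job_B:*/4, job_C:*/5, job_E:*/17}
  job_A: interval 19, next fire after T=48 is 57
  job_B: interval 4, next fire after T=48 is 52
  job_C: interval 5, next fire after T=48 is 50
  job_E: interval 17, next fire after T=48 is 51
Earliest fire time = 50 (job job_C)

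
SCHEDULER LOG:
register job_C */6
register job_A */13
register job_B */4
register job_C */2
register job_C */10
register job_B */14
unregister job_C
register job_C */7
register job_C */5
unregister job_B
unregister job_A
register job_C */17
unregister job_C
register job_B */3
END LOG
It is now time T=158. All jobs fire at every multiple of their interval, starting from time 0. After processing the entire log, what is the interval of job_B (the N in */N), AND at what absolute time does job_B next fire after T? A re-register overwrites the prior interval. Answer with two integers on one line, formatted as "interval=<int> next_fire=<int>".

Answer: interval=3 next_fire=159

Derivation:
Op 1: register job_C */6 -> active={job_C:*/6}
Op 2: register job_A */13 -> active={job_A:*/13, job_C:*/6}
Op 3: register job_B */4 -> active={job_A:*/13, job_B:*/4, job_C:*/6}
Op 4: register job_C */2 -> active={job_A:*/13, job_B:*/4, job_C:*/2}
Op 5: register job_C */10 -> active={job_A:*/13, job_B:*/4, job_C:*/10}
Op 6: register job_B */14 -> active={job_A:*/13, job_B:*/14, job_C:*/10}
Op 7: unregister job_C -> active={job_A:*/13, job_B:*/14}
Op 8: register job_C */7 -> active={job_A:*/13, job_B:*/14, job_C:*/7}
Op 9: register job_C */5 -> active={job_A:*/13, job_B:*/14, job_C:*/5}
Op 10: unregister job_B -> active={job_A:*/13, job_C:*/5}
Op 11: unregister job_A -> active={job_C:*/5}
Op 12: register job_C */17 -> active={job_C:*/17}
Op 13: unregister job_C -> active={}
Op 14: register job_B */3 -> active={job_B:*/3}
Final interval of job_B = 3
Next fire of job_B after T=158: (158//3+1)*3 = 159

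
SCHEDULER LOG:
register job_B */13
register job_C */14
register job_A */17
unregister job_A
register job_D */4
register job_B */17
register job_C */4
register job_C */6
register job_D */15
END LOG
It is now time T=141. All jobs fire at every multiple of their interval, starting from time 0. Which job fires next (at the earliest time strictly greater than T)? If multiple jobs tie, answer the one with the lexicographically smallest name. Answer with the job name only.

Answer: job_C

Derivation:
Op 1: register job_B */13 -> active={job_B:*/13}
Op 2: register job_C */14 -> active={job_B:*/13, job_C:*/14}
Op 3: register job_A */17 -> active={job_A:*/17, job_B:*/13, job_C:*/14}
Op 4: unregister job_A -> active={job_B:*/13, job_C:*/14}
Op 5: register job_D */4 -> active={job_B:*/13, job_C:*/14, job_D:*/4}
Op 6: register job_B */17 -> active={job_B:*/17, job_C:*/14, job_D:*/4}
Op 7: register job_C */4 -> active={job_B:*/17, job_C:*/4, job_D:*/4}
Op 8: register job_C */6 -> active={job_B:*/17, job_C:*/6, job_D:*/4}
Op 9: register job_D */15 -> active={job_B:*/17, job_C:*/6, job_D:*/15}
  job_B: interval 17, next fire after T=141 is 153
  job_C: interval 6, next fire after T=141 is 144
  job_D: interval 15, next fire after T=141 is 150
Earliest = 144, winner (lex tiebreak) = job_C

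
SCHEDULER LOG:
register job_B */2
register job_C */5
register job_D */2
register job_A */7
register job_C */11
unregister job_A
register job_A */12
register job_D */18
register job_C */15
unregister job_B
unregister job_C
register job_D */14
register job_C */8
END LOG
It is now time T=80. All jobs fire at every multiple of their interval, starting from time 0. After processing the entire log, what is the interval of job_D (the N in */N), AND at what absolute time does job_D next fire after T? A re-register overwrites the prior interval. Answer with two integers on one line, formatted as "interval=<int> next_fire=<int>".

Answer: interval=14 next_fire=84

Derivation:
Op 1: register job_B */2 -> active={job_B:*/2}
Op 2: register job_C */5 -> active={job_B:*/2, job_C:*/5}
Op 3: register job_D */2 -> active={job_B:*/2, job_C:*/5, job_D:*/2}
Op 4: register job_A */7 -> active={job_A:*/7, job_B:*/2, job_C:*/5, job_D:*/2}
Op 5: register job_C */11 -> active={job_A:*/7, job_B:*/2, job_C:*/11, job_D:*/2}
Op 6: unregister job_A -> active={job_B:*/2, job_C:*/11, job_D:*/2}
Op 7: register job_A */12 -> active={job_A:*/12, job_B:*/2, job_C:*/11, job_D:*/2}
Op 8: register job_D */18 -> active={job_A:*/12, job_B:*/2, job_C:*/11, job_D:*/18}
Op 9: register job_C */15 -> active={job_A:*/12, job_B:*/2, job_C:*/15, job_D:*/18}
Op 10: unregister job_B -> active={job_A:*/12, job_C:*/15, job_D:*/18}
Op 11: unregister job_C -> active={job_A:*/12, job_D:*/18}
Op 12: register job_D */14 -> active={job_A:*/12, job_D:*/14}
Op 13: register job_C */8 -> active={job_A:*/12, job_C:*/8, job_D:*/14}
Final interval of job_D = 14
Next fire of job_D after T=80: (80//14+1)*14 = 84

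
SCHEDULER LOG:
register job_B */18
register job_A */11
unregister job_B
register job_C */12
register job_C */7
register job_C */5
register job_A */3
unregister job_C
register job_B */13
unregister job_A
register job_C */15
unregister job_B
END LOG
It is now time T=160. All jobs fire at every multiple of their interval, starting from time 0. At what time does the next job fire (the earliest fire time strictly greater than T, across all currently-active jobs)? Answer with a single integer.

Op 1: register job_B */18 -> active={job_B:*/18}
Op 2: register job_A */11 -> active={job_A:*/11, job_B:*/18}
Op 3: unregister job_B -> active={job_A:*/11}
Op 4: register job_C */12 -> active={job_A:*/11, job_C:*/12}
Op 5: register job_C */7 -> active={job_A:*/11, job_C:*/7}
Op 6: register job_C */5 -> active={job_A:*/11, job_C:*/5}
Op 7: register job_A */3 -> active={job_A:*/3, job_C:*/5}
Op 8: unregister job_C -> active={job_A:*/3}
Op 9: register job_B */13 -> active={job_A:*/3, job_B:*/13}
Op 10: unregister job_A -> active={job_B:*/13}
Op 11: register job_C */15 -> active={job_B:*/13, job_C:*/15}
Op 12: unregister job_B -> active={job_C:*/15}
  job_C: interval 15, next fire after T=160 is 165
Earliest fire time = 165 (job job_C)

Answer: 165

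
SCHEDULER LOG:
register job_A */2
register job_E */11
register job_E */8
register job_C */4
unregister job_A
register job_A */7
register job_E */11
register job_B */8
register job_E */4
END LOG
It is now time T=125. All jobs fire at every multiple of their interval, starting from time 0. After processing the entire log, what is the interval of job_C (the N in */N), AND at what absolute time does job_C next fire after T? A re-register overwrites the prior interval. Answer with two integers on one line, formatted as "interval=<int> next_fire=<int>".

Op 1: register job_A */2 -> active={job_A:*/2}
Op 2: register job_E */11 -> active={job_A:*/2, job_E:*/11}
Op 3: register job_E */8 -> active={job_A:*/2, job_E:*/8}
Op 4: register job_C */4 -> active={job_A:*/2, job_C:*/4, job_E:*/8}
Op 5: unregister job_A -> active={job_C:*/4, job_E:*/8}
Op 6: register job_A */7 -> active={job_A:*/7, job_C:*/4, job_E:*/8}
Op 7: register job_E */11 -> active={job_A:*/7, job_C:*/4, job_E:*/11}
Op 8: register job_B */8 -> active={job_A:*/7, job_B:*/8, job_C:*/4, job_E:*/11}
Op 9: register job_E */4 -> active={job_A:*/7, job_B:*/8, job_C:*/4, job_E:*/4}
Final interval of job_C = 4
Next fire of job_C after T=125: (125//4+1)*4 = 128

Answer: interval=4 next_fire=128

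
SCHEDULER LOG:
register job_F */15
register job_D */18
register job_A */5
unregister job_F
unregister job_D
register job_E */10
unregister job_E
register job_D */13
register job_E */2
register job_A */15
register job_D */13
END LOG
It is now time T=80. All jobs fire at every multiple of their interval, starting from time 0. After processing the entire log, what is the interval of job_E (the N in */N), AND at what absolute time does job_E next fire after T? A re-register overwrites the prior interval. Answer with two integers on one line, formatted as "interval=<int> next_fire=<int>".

Op 1: register job_F */15 -> active={job_F:*/15}
Op 2: register job_D */18 -> active={job_D:*/18, job_F:*/15}
Op 3: register job_A */5 -> active={job_A:*/5, job_D:*/18, job_F:*/15}
Op 4: unregister job_F -> active={job_A:*/5, job_D:*/18}
Op 5: unregister job_D -> active={job_A:*/5}
Op 6: register job_E */10 -> active={job_A:*/5, job_E:*/10}
Op 7: unregister job_E -> active={job_A:*/5}
Op 8: register job_D */13 -> active={job_A:*/5, job_D:*/13}
Op 9: register job_E */2 -> active={job_A:*/5, job_D:*/13, job_E:*/2}
Op 10: register job_A */15 -> active={job_A:*/15, job_D:*/13, job_E:*/2}
Op 11: register job_D */13 -> active={job_A:*/15, job_D:*/13, job_E:*/2}
Final interval of job_E = 2
Next fire of job_E after T=80: (80//2+1)*2 = 82

Answer: interval=2 next_fire=82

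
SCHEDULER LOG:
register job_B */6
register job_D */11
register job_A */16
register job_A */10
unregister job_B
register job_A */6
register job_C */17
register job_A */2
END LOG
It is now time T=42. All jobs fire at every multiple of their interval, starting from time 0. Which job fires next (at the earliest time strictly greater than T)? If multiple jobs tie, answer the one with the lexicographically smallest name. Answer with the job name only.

Op 1: register job_B */6 -> active={job_B:*/6}
Op 2: register job_D */11 -> active={job_B:*/6, job_D:*/11}
Op 3: register job_A */16 -> active={job_A:*/16, job_B:*/6, job_D:*/11}
Op 4: register job_A */10 -> active={job_A:*/10, job_B:*/6, job_D:*/11}
Op 5: unregister job_B -> active={job_A:*/10, job_D:*/11}
Op 6: register job_A */6 -> active={job_A:*/6, job_D:*/11}
Op 7: register job_C */17 -> active={job_A:*/6, job_C:*/17, job_D:*/11}
Op 8: register job_A */2 -> active={job_A:*/2, job_C:*/17, job_D:*/11}
  job_A: interval 2, next fire after T=42 is 44
  job_C: interval 17, next fire after T=42 is 51
  job_D: interval 11, next fire after T=42 is 44
Earliest = 44, winner (lex tiebreak) = job_A

Answer: job_A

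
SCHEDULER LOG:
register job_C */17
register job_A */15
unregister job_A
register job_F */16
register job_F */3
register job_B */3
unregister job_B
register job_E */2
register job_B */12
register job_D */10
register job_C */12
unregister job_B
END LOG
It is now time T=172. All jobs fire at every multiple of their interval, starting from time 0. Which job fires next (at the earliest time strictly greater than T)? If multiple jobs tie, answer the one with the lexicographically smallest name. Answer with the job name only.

Answer: job_E

Derivation:
Op 1: register job_C */17 -> active={job_C:*/17}
Op 2: register job_A */15 -> active={job_A:*/15, job_C:*/17}
Op 3: unregister job_A -> active={job_C:*/17}
Op 4: register job_F */16 -> active={job_C:*/17, job_F:*/16}
Op 5: register job_F */3 -> active={job_C:*/17, job_F:*/3}
Op 6: register job_B */3 -> active={job_B:*/3, job_C:*/17, job_F:*/3}
Op 7: unregister job_B -> active={job_C:*/17, job_F:*/3}
Op 8: register job_E */2 -> active={job_C:*/17, job_E:*/2, job_F:*/3}
Op 9: register job_B */12 -> active={job_B:*/12, job_C:*/17, job_E:*/2, job_F:*/3}
Op 10: register job_D */10 -> active={job_B:*/12, job_C:*/17, job_D:*/10, job_E:*/2, job_F:*/3}
Op 11: register job_C */12 -> active={job_B:*/12, job_C:*/12, job_D:*/10, job_E:*/2, job_F:*/3}
Op 12: unregister job_B -> active={job_C:*/12, job_D:*/10, job_E:*/2, job_F:*/3}
  job_C: interval 12, next fire after T=172 is 180
  job_D: interval 10, next fire after T=172 is 180
  job_E: interval 2, next fire after T=172 is 174
  job_F: interval 3, next fire after T=172 is 174
Earliest = 174, winner (lex tiebreak) = job_E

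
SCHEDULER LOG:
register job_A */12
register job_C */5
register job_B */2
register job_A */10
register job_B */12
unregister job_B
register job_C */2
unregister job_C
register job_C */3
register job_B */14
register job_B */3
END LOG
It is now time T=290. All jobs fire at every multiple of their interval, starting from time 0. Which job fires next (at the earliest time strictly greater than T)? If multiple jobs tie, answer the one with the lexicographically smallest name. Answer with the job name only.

Op 1: register job_A */12 -> active={job_A:*/12}
Op 2: register job_C */5 -> active={job_A:*/12, job_C:*/5}
Op 3: register job_B */2 -> active={job_A:*/12, job_B:*/2, job_C:*/5}
Op 4: register job_A */10 -> active={job_A:*/10, job_B:*/2, job_C:*/5}
Op 5: register job_B */12 -> active={job_A:*/10, job_B:*/12, job_C:*/5}
Op 6: unregister job_B -> active={job_A:*/10, job_C:*/5}
Op 7: register job_C */2 -> active={job_A:*/10, job_C:*/2}
Op 8: unregister job_C -> active={job_A:*/10}
Op 9: register job_C */3 -> active={job_A:*/10, job_C:*/3}
Op 10: register job_B */14 -> active={job_A:*/10, job_B:*/14, job_C:*/3}
Op 11: register job_B */3 -> active={job_A:*/10, job_B:*/3, job_C:*/3}
  job_A: interval 10, next fire after T=290 is 300
  job_B: interval 3, next fire after T=290 is 291
  job_C: interval 3, next fire after T=290 is 291
Earliest = 291, winner (lex tiebreak) = job_B

Answer: job_B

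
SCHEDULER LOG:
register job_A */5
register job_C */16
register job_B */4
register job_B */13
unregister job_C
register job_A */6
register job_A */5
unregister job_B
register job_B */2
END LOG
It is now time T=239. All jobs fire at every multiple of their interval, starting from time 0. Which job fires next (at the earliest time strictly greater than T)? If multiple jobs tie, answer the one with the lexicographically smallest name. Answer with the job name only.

Answer: job_A

Derivation:
Op 1: register job_A */5 -> active={job_A:*/5}
Op 2: register job_C */16 -> active={job_A:*/5, job_C:*/16}
Op 3: register job_B */4 -> active={job_A:*/5, job_B:*/4, job_C:*/16}
Op 4: register job_B */13 -> active={job_A:*/5, job_B:*/13, job_C:*/16}
Op 5: unregister job_C -> active={job_A:*/5, job_B:*/13}
Op 6: register job_A */6 -> active={job_A:*/6, job_B:*/13}
Op 7: register job_A */5 -> active={job_A:*/5, job_B:*/13}
Op 8: unregister job_B -> active={job_A:*/5}
Op 9: register job_B */2 -> active={job_A:*/5, job_B:*/2}
  job_A: interval 5, next fire after T=239 is 240
  job_B: interval 2, next fire after T=239 is 240
Earliest = 240, winner (lex tiebreak) = job_A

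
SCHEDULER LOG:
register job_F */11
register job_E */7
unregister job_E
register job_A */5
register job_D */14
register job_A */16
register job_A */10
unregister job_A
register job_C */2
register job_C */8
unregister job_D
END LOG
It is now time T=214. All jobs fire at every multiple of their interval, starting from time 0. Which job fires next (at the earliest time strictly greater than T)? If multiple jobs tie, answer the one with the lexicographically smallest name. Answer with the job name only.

Op 1: register job_F */11 -> active={job_F:*/11}
Op 2: register job_E */7 -> active={job_E:*/7, job_F:*/11}
Op 3: unregister job_E -> active={job_F:*/11}
Op 4: register job_A */5 -> active={job_A:*/5, job_F:*/11}
Op 5: register job_D */14 -> active={job_A:*/5, job_D:*/14, job_F:*/11}
Op 6: register job_A */16 -> active={job_A:*/16, job_D:*/14, job_F:*/11}
Op 7: register job_A */10 -> active={job_A:*/10, job_D:*/14, job_F:*/11}
Op 8: unregister job_A -> active={job_D:*/14, job_F:*/11}
Op 9: register job_C */2 -> active={job_C:*/2, job_D:*/14, job_F:*/11}
Op 10: register job_C */8 -> active={job_C:*/8, job_D:*/14, job_F:*/11}
Op 11: unregister job_D -> active={job_C:*/8, job_F:*/11}
  job_C: interval 8, next fire after T=214 is 216
  job_F: interval 11, next fire after T=214 is 220
Earliest = 216, winner (lex tiebreak) = job_C

Answer: job_C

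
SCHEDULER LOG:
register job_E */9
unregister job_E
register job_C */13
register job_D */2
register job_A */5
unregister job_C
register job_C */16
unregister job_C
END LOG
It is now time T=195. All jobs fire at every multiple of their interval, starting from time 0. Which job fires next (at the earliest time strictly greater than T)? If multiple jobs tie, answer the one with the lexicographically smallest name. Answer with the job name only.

Answer: job_D

Derivation:
Op 1: register job_E */9 -> active={job_E:*/9}
Op 2: unregister job_E -> active={}
Op 3: register job_C */13 -> active={job_C:*/13}
Op 4: register job_D */2 -> active={job_C:*/13, job_D:*/2}
Op 5: register job_A */5 -> active={job_A:*/5, job_C:*/13, job_D:*/2}
Op 6: unregister job_C -> active={job_A:*/5, job_D:*/2}
Op 7: register job_C */16 -> active={job_A:*/5, job_C:*/16, job_D:*/2}
Op 8: unregister job_C -> active={job_A:*/5, job_D:*/2}
  job_A: interval 5, next fire after T=195 is 200
  job_D: interval 2, next fire after T=195 is 196
Earliest = 196, winner (lex tiebreak) = job_D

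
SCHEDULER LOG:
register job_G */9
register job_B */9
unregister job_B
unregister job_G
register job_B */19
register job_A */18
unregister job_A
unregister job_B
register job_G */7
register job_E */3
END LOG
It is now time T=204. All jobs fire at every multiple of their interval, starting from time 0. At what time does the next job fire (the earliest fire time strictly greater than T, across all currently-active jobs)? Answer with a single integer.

Answer: 207

Derivation:
Op 1: register job_G */9 -> active={job_G:*/9}
Op 2: register job_B */9 -> active={job_B:*/9, job_G:*/9}
Op 3: unregister job_B -> active={job_G:*/9}
Op 4: unregister job_G -> active={}
Op 5: register job_B */19 -> active={job_B:*/19}
Op 6: register job_A */18 -> active={job_A:*/18, job_B:*/19}
Op 7: unregister job_A -> active={job_B:*/19}
Op 8: unregister job_B -> active={}
Op 9: register job_G */7 -> active={job_G:*/7}
Op 10: register job_E */3 -> active={job_E:*/3, job_G:*/7}
  job_E: interval 3, next fire after T=204 is 207
  job_G: interval 7, next fire after T=204 is 210
Earliest fire time = 207 (job job_E)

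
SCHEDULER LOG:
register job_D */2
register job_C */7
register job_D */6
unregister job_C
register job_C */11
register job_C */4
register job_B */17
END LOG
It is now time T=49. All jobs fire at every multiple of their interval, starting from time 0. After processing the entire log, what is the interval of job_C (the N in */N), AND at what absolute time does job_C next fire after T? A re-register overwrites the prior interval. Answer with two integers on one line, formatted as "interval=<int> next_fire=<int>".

Answer: interval=4 next_fire=52

Derivation:
Op 1: register job_D */2 -> active={job_D:*/2}
Op 2: register job_C */7 -> active={job_C:*/7, job_D:*/2}
Op 3: register job_D */6 -> active={job_C:*/7, job_D:*/6}
Op 4: unregister job_C -> active={job_D:*/6}
Op 5: register job_C */11 -> active={job_C:*/11, job_D:*/6}
Op 6: register job_C */4 -> active={job_C:*/4, job_D:*/6}
Op 7: register job_B */17 -> active={job_B:*/17, job_C:*/4, job_D:*/6}
Final interval of job_C = 4
Next fire of job_C after T=49: (49//4+1)*4 = 52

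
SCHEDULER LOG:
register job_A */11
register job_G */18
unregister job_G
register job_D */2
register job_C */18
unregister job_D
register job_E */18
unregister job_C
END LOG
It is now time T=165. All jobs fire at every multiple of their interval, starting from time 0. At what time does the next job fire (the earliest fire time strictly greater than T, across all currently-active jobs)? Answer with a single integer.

Op 1: register job_A */11 -> active={job_A:*/11}
Op 2: register job_G */18 -> active={job_A:*/11, job_G:*/18}
Op 3: unregister job_G -> active={job_A:*/11}
Op 4: register job_D */2 -> active={job_A:*/11, job_D:*/2}
Op 5: register job_C */18 -> active={job_A:*/11, job_C:*/18, job_D:*/2}
Op 6: unregister job_D -> active={job_A:*/11, job_C:*/18}
Op 7: register job_E */18 -> active={job_A:*/11, job_C:*/18, job_E:*/18}
Op 8: unregister job_C -> active={job_A:*/11, job_E:*/18}
  job_A: interval 11, next fire after T=165 is 176
  job_E: interval 18, next fire after T=165 is 180
Earliest fire time = 176 (job job_A)

Answer: 176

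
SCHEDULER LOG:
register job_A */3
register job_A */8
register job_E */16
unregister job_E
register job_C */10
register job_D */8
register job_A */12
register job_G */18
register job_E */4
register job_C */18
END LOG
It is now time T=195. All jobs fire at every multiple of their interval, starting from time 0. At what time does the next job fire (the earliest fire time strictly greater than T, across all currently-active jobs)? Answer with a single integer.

Op 1: register job_A */3 -> active={job_A:*/3}
Op 2: register job_A */8 -> active={job_A:*/8}
Op 3: register job_E */16 -> active={job_A:*/8, job_E:*/16}
Op 4: unregister job_E -> active={job_A:*/8}
Op 5: register job_C */10 -> active={job_A:*/8, job_C:*/10}
Op 6: register job_D */8 -> active={job_A:*/8, job_C:*/10, job_D:*/8}
Op 7: register job_A */12 -> active={job_A:*/12, job_C:*/10, job_D:*/8}
Op 8: register job_G */18 -> active={job_A:*/12, job_C:*/10, job_D:*/8, job_G:*/18}
Op 9: register job_E */4 -> active={job_A:*/12, job_C:*/10, job_D:*/8, job_E:*/4, job_G:*/18}
Op 10: register job_C */18 -> active={job_A:*/12, job_C:*/18, job_D:*/8, job_E:*/4, job_G:*/18}
  job_A: interval 12, next fire after T=195 is 204
  job_C: interval 18, next fire after T=195 is 198
  job_D: interval 8, next fire after T=195 is 200
  job_E: interval 4, next fire after T=195 is 196
  job_G: interval 18, next fire after T=195 is 198
Earliest fire time = 196 (job job_E)

Answer: 196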